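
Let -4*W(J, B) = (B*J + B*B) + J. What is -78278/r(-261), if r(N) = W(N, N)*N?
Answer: -313112/35491041 ≈ -0.0088223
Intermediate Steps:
W(J, B) = -J/4 - B**2/4 - B*J/4 (W(J, B) = -((B*J + B*B) + J)/4 = -((B*J + B**2) + J)/4 = -((B**2 + B*J) + J)/4 = -(J + B**2 + B*J)/4 = -J/4 - B**2/4 - B*J/4)
r(N) = N*(-N**2/2 - N/4) (r(N) = (-N/4 - N**2/4 - N*N/4)*N = (-N/4 - N**2/4 - N**2/4)*N = (-N**2/2 - N/4)*N = N*(-N**2/2 - N/4))
-78278/r(-261) = -78278*(-4/(68121*(1 + 2*(-261)))) = -78278*(-4/(68121*(1 - 522))) = -78278/((-1/4*68121*(-521))) = -78278/35491041/4 = -78278*4/35491041 = -313112/35491041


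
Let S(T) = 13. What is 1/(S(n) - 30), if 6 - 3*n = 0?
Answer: -1/17 ≈ -0.058824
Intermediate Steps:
n = 2 (n = 2 - ⅓*0 = 2 + 0 = 2)
1/(S(n) - 30) = 1/(13 - 30) = 1/(-17) = -1/17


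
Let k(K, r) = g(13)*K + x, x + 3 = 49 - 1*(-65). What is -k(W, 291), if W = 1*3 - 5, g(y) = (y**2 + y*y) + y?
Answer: 591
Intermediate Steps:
x = 111 (x = -3 + (49 - 1*(-65)) = -3 + (49 + 65) = -3 + 114 = 111)
g(y) = y + 2*y**2 (g(y) = (y**2 + y**2) + y = 2*y**2 + y = y + 2*y**2)
W = -2 (W = 3 - 5 = -2)
k(K, r) = 111 + 351*K (k(K, r) = (13*(1 + 2*13))*K + 111 = (13*(1 + 26))*K + 111 = (13*27)*K + 111 = 351*K + 111 = 111 + 351*K)
-k(W, 291) = -(111 + 351*(-2)) = -(111 - 702) = -1*(-591) = 591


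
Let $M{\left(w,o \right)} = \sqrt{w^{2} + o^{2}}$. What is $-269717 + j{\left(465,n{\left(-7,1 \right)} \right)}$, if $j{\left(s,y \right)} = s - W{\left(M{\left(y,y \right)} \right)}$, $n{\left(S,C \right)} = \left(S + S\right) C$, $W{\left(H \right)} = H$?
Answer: $-269252 - 14 \sqrt{2} \approx -2.6927 \cdot 10^{5}$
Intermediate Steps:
$M{\left(w,o \right)} = \sqrt{o^{2} + w^{2}}$
$n{\left(S,C \right)} = 2 C S$ ($n{\left(S,C \right)} = 2 S C = 2 C S$)
$j{\left(s,y \right)} = s - \sqrt{2} \sqrt{y^{2}}$ ($j{\left(s,y \right)} = s - \sqrt{y^{2} + y^{2}} = s - \sqrt{2 y^{2}} = s - \sqrt{2} \sqrt{y^{2}}$)
$-269717 + j{\left(465,n{\left(-7,1 \right)} \right)} = -269717 + \left(465 - \sqrt{2} \sqrt{\left(2 \cdot 1 \left(-7\right)\right)^{2}}\right) = -269717 + \left(465 - \sqrt{2} \sqrt{\left(-14\right)^{2}}\right) = -269717 + \left(465 - \sqrt{2} \sqrt{196}\right) = -269717 + \left(465 - \sqrt{2} \cdot 14\right) = -269717 + \left(465 - 14 \sqrt{2}\right) = -269252 - 14 \sqrt{2}$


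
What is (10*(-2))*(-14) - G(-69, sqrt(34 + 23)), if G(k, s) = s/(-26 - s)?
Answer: 173263/619 + 26*sqrt(57)/619 ≈ 280.23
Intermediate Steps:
(10*(-2))*(-14) - G(-69, sqrt(34 + 23)) = (10*(-2))*(-14) - (-1)*sqrt(34 + 23)/(26 + sqrt(34 + 23)) = -20*(-14) - (-1)*sqrt(57)/(26 + sqrt(57)) = 280 + sqrt(57)/(26 + sqrt(57))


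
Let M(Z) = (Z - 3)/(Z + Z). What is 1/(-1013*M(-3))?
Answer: -1/1013 ≈ -0.00098717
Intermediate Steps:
M(Z) = (-3 + Z)/(2*Z) (M(Z) = (-3 + Z)/((2*Z)) = (-3 + Z)*(1/(2*Z)) = (-3 + Z)/(2*Z))
1/(-1013*M(-3)) = 1/(-1013*(-3 - 3)/(2*(-3))) = 1/(-1013*(-1)*(-6)/(2*3)) = 1/(-1013*1) = 1/(-1013) = -1/1013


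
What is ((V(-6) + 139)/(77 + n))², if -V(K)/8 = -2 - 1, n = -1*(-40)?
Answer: 26569/13689 ≈ 1.9409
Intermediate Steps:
n = 40
V(K) = 24 (V(K) = -8*(-2 - 1) = -8*(-3) = 24)
((V(-6) + 139)/(77 + n))² = ((24 + 139)/(77 + 40))² = (163/117)² = 26569/13689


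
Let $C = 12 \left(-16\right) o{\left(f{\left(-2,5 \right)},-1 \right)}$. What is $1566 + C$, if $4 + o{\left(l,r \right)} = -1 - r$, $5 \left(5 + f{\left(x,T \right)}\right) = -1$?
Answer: $2334$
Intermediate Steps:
$f{\left(x,T \right)} = - \frac{26}{5}$ ($f{\left(x,T \right)} = -5 + \frac{1}{5} \left(-1\right) = -5 - \frac{1}{5} = - \frac{26}{5}$)
$o{\left(l,r \right)} = -5 - r$ ($o{\left(l,r \right)} = -4 - \left(1 + r\right) = -5 - r$)
$C = 768$ ($C = 12 \left(-16\right) \left(-5 - -1\right) = - 192 \left(-5 + 1\right) = \left(-192\right) \left(-4\right) = 768$)
$1566 + C = 1566 + 768 = 2334$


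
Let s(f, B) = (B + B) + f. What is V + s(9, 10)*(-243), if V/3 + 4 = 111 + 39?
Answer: -6609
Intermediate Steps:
s(f, B) = f + 2*B (s(f, B) = 2*B + f = f + 2*B)
V = 438 (V = -12 + 3*(111 + 39) = -12 + 3*150 = -12 + 450 = 438)
V + s(9, 10)*(-243) = 438 + (9 + 2*10)*(-243) = 438 + (9 + 20)*(-243) = 438 + 29*(-243) = 438 - 7047 = -6609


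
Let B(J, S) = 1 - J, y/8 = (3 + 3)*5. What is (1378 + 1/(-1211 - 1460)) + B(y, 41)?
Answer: 3042268/2671 ≈ 1139.0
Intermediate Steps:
y = 240 (y = 8*((3 + 3)*5) = 8*(6*5) = 8*30 = 240)
(1378 + 1/(-1211 - 1460)) + B(y, 41) = (1378 + 1/(-1211 - 1460)) + (1 - 1*240) = (1378 + 1/(-2671)) + (1 - 240) = (1378 - 1/2671) - 239 = 3680637/2671 - 239 = 3042268/2671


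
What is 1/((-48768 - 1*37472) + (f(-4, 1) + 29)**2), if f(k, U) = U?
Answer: -1/85340 ≈ -1.1718e-5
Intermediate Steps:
1/((-48768 - 1*37472) + (f(-4, 1) + 29)**2) = 1/((-48768 - 1*37472) + (1 + 29)**2) = 1/((-48768 - 37472) + 30**2) = 1/(-86240 + 900) = 1/(-85340) = -1/85340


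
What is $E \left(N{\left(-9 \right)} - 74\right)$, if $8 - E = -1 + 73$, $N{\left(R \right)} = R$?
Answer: $5312$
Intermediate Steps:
$E = -64$ ($E = 8 - \left(-1 + 73\right) = 8 - 72 = -64$)
$E \left(N{\left(-9 \right)} - 74\right) = - 64 \left(-9 - 74\right) = \left(-64\right) \left(-83\right) = 5312$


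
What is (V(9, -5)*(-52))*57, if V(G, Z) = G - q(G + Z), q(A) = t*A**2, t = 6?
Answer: 257868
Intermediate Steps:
q(A) = 6*A**2
V(G, Z) = G - 6*(G + Z)**2
(V(9, -5)*(-52))*57 = ((9 - 6*(9 - 5)**2)*(-52))*57 = ((9 - 6*4**2)*(-52))*57 = ((9 - 6*16)*(-52))*57 = ((9 - 96)*(-52))*57 = -87*(-52)*57 = 4524*57 = 257868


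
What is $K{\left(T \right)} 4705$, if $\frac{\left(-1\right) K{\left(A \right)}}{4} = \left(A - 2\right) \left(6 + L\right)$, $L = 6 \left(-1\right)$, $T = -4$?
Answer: $0$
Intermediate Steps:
$L = -6$
$K{\left(A \right)} = 0$ ($K{\left(A \right)} = - 4 \left(A - 2\right) \left(6 - 6\right) = - 4 \left(-2 + A\right) 0 = \left(-4\right) 0 = 0$)
$K{\left(T \right)} 4705 = 0 \cdot 4705 = 0$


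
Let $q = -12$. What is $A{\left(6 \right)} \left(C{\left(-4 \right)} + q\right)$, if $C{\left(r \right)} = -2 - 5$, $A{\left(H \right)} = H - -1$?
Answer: $-133$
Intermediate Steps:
$A{\left(H \right)} = 1 + H$ ($A{\left(H \right)} = H + 1 = 1 + H$)
$C{\left(r \right)} = -7$ ($C{\left(r \right)} = -2 - 5 = -7$)
$A{\left(6 \right)} \left(C{\left(-4 \right)} + q\right) = \left(1 + 6\right) \left(-7 - 12\right) = 7 \left(-19\right) = -133$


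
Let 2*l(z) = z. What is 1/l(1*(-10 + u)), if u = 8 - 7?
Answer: -2/9 ≈ -0.22222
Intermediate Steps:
u = 1
l(z) = z/2
1/l(1*(-10 + u)) = 1/((1*(-10 + 1))/2) = 1/((1*(-9))/2) = 1/((1/2)*(-9)) = 1/(-9/2) = -2/9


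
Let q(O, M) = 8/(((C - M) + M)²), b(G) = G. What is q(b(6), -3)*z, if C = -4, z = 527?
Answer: 527/2 ≈ 263.50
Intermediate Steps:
q(O, M) = ½ (q(O, M) = 8/(((-4 - M) + M)²) = 8/((-4)²) = 8/16 = 8*(1/16) = ½)
q(b(6), -3)*z = (½)*527 = 527/2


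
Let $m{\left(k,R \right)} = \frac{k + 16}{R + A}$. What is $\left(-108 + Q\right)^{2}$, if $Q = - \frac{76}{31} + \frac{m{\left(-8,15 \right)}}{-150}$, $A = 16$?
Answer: $\frac{68624656}{5625} \approx 12200.0$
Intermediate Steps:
$m{\left(k,R \right)} = \frac{16 + k}{16 + R}$ ($m{\left(k,R \right)} = \frac{k + 16}{R + 16} = \frac{16 + k}{16 + R}$)
$Q = - \frac{184}{75}$ ($Q = - \frac{76}{31} + \frac{\frac{1}{16 + 15} \left(16 - 8\right)}{-150} = \left(-76\right) \frac{1}{31} + \frac{1}{31} \cdot 8 \left(- \frac{1}{150}\right) = - \frac{76}{31} + \frac{1}{31} \cdot 8 \left(- \frac{1}{150}\right) = - \frac{76}{31} + \frac{8}{31} \left(- \frac{1}{150}\right) = - \frac{76}{31} - \frac{4}{2325} = - \frac{184}{75} \approx -2.4533$)
$\left(-108 + Q\right)^{2} = \left(-108 - \frac{184}{75}\right)^{2} = \left(- \frac{8284}{75}\right)^{2} = \frac{68624656}{5625}$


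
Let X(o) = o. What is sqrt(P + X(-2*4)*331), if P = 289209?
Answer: sqrt(286561) ≈ 535.31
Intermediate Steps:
sqrt(P + X(-2*4)*331) = sqrt(289209 - 2*4*331) = sqrt(289209 - 8*331) = sqrt(289209 - 2648) = sqrt(286561)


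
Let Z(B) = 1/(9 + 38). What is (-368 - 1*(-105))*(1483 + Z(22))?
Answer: -18331626/47 ≈ -3.9003e+5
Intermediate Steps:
Z(B) = 1/47
(-368 - 1*(-105))*(1483 + Z(22)) = (-368 - 1*(-105))*(1483 + 1/47) = (-368 + 105)*(69702/47) = -263*69702/47 = -18331626/47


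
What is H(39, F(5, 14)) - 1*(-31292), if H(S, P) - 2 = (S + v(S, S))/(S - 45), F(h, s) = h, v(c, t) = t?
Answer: 31281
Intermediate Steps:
H(S, P) = 2 + 2*S/(-45 + S) (H(S, P) = 2 + (S + S)/(S - 45) = 2 + (2*S)/(-45 + S) = 2 + 2*S/(-45 + S))
H(39, F(5, 14)) - 1*(-31292) = 2*(-45 + 2*39)/(-45 + 39) - 1*(-31292) = 2*(-45 + 78)/(-6) + 31292 = 2*(-⅙)*33 + 31292 = -11 + 31292 = 31281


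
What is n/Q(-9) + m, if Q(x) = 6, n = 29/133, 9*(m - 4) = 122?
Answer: 42115/2394 ≈ 17.592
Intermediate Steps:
m = 158/9 (m = 4 + (⅑)*122 = 4 + 122/9 = 158/9 ≈ 17.556)
n = 29/133 (n = 29*(1/133) = 29/133 ≈ 0.21804)
n/Q(-9) + m = (29/133)/6 + 158/9 = (29/133)*(⅙) + 158/9 = 29/798 + 158/9 = 42115/2394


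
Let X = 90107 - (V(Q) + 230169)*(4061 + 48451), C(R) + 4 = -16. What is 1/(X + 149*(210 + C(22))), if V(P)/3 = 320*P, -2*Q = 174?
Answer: -1/7700713871 ≈ -1.2986e-10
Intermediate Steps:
Q = -87 (Q = -½*174 = -87)
C(R) = -20 (C(R) = -4 - 16 = -20)
V(P) = 960*P (V(P) = 3*(320*P) = 960*P)
X = -7700742181 (X = 90107 - (960*(-87) + 230169)*(4061 + 48451) = 90107 - (-83520 + 230169)*52512 = 90107 - 146649*52512 = 90107 - 1*7700832288 = 90107 - 7700832288 = -7700742181)
1/(X + 149*(210 + C(22))) = 1/(-7700742181 + 149*(210 - 20)) = 1/(-7700742181 + 149*190) = 1/(-7700742181 + 28310) = 1/(-7700713871) = -1/7700713871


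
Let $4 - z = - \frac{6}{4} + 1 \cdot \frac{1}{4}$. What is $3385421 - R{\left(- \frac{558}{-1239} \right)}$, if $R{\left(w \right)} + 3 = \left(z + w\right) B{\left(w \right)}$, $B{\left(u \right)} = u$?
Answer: $\frac{1154895896731}{341138} \approx 3.3854 \cdot 10^{6}$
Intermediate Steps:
$z = \frac{21}{4}$ ($z = 4 - \left(- \frac{6}{4} + 1 \cdot \frac{1}{4}\right) = 4 - \left(\left(-6\right) \frac{1}{4} + 1 \cdot \frac{1}{4}\right) = 4 - \left(- \frac{3}{2} + \frac{1}{4}\right) = 4 - - \frac{5}{4} = 4 + \frac{5}{4} = \frac{21}{4} \approx 5.25$)
$R{\left(w \right)} = -3 + w \left(\frac{21}{4} + w\right)$ ($R{\left(w \right)} = -3 + \left(\frac{21}{4} + w\right) w = -3 + w \left(\frac{21}{4} + w\right)$)
$3385421 - R{\left(- \frac{558}{-1239} \right)} = 3385421 - \left(-3 + \left(- \frac{558}{-1239}\right)^{2} + \frac{21 \left(- \frac{558}{-1239}\right)}{4}\right) = 3385421 - \left(-3 + \left(\left(-558\right) \left(- \frac{1}{1239}\right)\right)^{2} + \frac{21 \left(\left(-558\right) \left(- \frac{1}{1239}\right)\right)}{4}\right) = 3385421 - \left(-3 + \left(\frac{186}{413}\right)^{2} + \frac{21}{4} \cdot \frac{186}{413}\right) = 3385421 - \left(-3 + \frac{34596}{170569} + \frac{279}{118}\right) = 3385421 - - \frac{147633}{341138} = 3385421 + \frac{147633}{341138} = \frac{1154895896731}{341138}$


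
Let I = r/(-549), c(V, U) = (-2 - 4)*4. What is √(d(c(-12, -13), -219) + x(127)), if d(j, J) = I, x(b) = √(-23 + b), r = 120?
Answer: √(-7320 + 66978*√26)/183 ≈ 3.1590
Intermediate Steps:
c(V, U) = -24 (c(V, U) = -6*4 = -24)
I = -40/183 (I = 120/(-549) = 120*(-1/549) = -40/183 ≈ -0.21858)
d(j, J) = -40/183
√(d(c(-12, -13), -219) + x(127)) = √(-40/183 + √(-23 + 127)) = √(-40/183 + √104) = √(-40/183 + 2*√26)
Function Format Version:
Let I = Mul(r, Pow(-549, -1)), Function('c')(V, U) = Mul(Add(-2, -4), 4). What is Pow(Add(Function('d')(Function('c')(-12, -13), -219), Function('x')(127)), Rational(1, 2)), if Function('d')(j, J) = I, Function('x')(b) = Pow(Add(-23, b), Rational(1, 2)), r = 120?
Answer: Mul(Rational(1, 183), Pow(Add(-7320, Mul(66978, Pow(26, Rational(1, 2)))), Rational(1, 2))) ≈ 3.1590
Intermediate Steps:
Function('c')(V, U) = -24 (Function('c')(V, U) = Mul(-6, 4) = -24)
I = Rational(-40, 183) (I = Mul(120, Pow(-549, -1)) = Mul(120, Rational(-1, 549)) = Rational(-40, 183) ≈ -0.21858)
Function('d')(j, J) = Rational(-40, 183)
Pow(Add(Function('d')(Function('c')(-12, -13), -219), Function('x')(127)), Rational(1, 2)) = Pow(Add(Rational(-40, 183), Pow(Add(-23, 127), Rational(1, 2))), Rational(1, 2)) = Pow(Add(Rational(-40, 183), Pow(104, Rational(1, 2))), Rational(1, 2)) = Pow(Add(Rational(-40, 183), Mul(2, Pow(26, Rational(1, 2)))), Rational(1, 2))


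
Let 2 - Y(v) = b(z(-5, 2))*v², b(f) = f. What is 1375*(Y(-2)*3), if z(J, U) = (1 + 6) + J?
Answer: -24750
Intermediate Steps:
z(J, U) = 7 + J
Y(v) = 2 - 2*v² (Y(v) = 2 - (7 - 5)*v² = 2 - 2*v²)
1375*(Y(-2)*3) = 1375*((2 - 2*(-2)²)*3) = 1375*((2 - 2*4)*3) = 1375*((2 - 8)*3) = 1375*(-6*3) = 1375*(-18) = -24750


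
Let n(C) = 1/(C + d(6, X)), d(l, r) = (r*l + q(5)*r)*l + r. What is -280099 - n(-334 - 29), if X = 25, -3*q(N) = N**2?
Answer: -192708111/688 ≈ -2.8010e+5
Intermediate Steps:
q(N) = -N**2/3
d(l, r) = r + l*(-25*r/3 + l*r) (d(l, r) = (r*l + (-1/3*5**2)*r)*l + r = (l*r + (-1/3*25)*r)*l + r = (l*r - 25*r/3)*l + r = (-25*r/3 + l*r)*l + r = l*(-25*r/3 + l*r) + r = r + l*(-25*r/3 + l*r))
n(C) = 1/(-325 + C) (n(C) = 1/(C + (1/3)*25*(3 - 25*6 + 3*6**2)) = 1/(C + (1/3)*25*(3 - 150 + 3*36)) = 1/(C + (1/3)*25*(3 - 150 + 108)) = 1/(C + (1/3)*25*(-39)) = 1/(C - 325) = 1/(-325 + C))
-280099 - n(-334 - 29) = -280099 - 1/(-325 + (-334 - 29)) = -280099 - 1/(-325 - 363) = -280099 - 1/(-688) = -280099 - 1*(-1/688) = -280099 + 1/688 = -192708111/688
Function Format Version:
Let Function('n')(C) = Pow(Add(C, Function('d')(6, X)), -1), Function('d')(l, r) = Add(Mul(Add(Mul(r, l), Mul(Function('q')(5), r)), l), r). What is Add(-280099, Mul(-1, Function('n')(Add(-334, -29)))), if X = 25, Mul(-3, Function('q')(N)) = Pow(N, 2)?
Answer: Rational(-192708111, 688) ≈ -2.8010e+5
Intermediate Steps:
Function('q')(N) = Mul(Rational(-1, 3), Pow(N, 2))
Function('d')(l, r) = Add(r, Mul(l, Add(Mul(Rational(-25, 3), r), Mul(l, r)))) (Function('d')(l, r) = Add(Mul(Add(Mul(r, l), Mul(Mul(Rational(-1, 3), Pow(5, 2)), r)), l), r) = Add(Mul(Add(Mul(l, r), Mul(Mul(Rational(-1, 3), 25), r)), l), r) = Add(Mul(Add(Mul(l, r), Mul(Rational(-25, 3), r)), l), r) = Add(Mul(Add(Mul(Rational(-25, 3), r), Mul(l, r)), l), r) = Add(Mul(l, Add(Mul(Rational(-25, 3), r), Mul(l, r))), r) = Add(r, Mul(l, Add(Mul(Rational(-25, 3), r), Mul(l, r)))))
Function('n')(C) = Pow(Add(-325, C), -1) (Function('n')(C) = Pow(Add(C, Mul(Rational(1, 3), 25, Add(3, Mul(-25, 6), Mul(3, Pow(6, 2))))), -1) = Pow(Add(C, Mul(Rational(1, 3), 25, Add(3, -150, Mul(3, 36)))), -1) = Pow(Add(C, Mul(Rational(1, 3), 25, Add(3, -150, 108))), -1) = Pow(Add(C, Mul(Rational(1, 3), 25, -39)), -1) = Pow(Add(C, -325), -1) = Pow(Add(-325, C), -1))
Add(-280099, Mul(-1, Function('n')(Add(-334, -29)))) = Add(-280099, Mul(-1, Pow(Add(-325, Add(-334, -29)), -1))) = Add(-280099, Mul(-1, Pow(Add(-325, -363), -1))) = Add(-280099, Mul(-1, Pow(-688, -1))) = Add(-280099, Mul(-1, Rational(-1, 688))) = Add(-280099, Rational(1, 688)) = Rational(-192708111, 688)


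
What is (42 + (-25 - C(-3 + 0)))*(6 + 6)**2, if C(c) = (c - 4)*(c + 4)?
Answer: 3456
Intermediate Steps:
C(c) = (-4 + c)*(4 + c)
(42 + (-25 - C(-3 + 0)))*(6 + 6)**2 = (42 + (-25 - (-16 + (-3 + 0)**2)))*(6 + 6)**2 = (42 + (-25 - (-16 + (-3)**2)))*12**2 = (42 + (-25 - (-16 + 9)))*144 = (42 + (-25 - 1*(-7)))*144 = (42 + (-25 + 7))*144 = (42 - 18)*144 = 24*144 = 3456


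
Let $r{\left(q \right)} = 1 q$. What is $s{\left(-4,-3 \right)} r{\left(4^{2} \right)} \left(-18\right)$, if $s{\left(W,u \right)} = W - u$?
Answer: $288$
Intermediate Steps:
$r{\left(q \right)} = q$
$s{\left(-4,-3 \right)} r{\left(4^{2} \right)} \left(-18\right) = \left(-4 - -3\right) 4^{2} \left(-18\right) = \left(-4 + 3\right) 16 \left(-18\right) = \left(-1\right) 16 \left(-18\right) = \left(-16\right) \left(-18\right) = 288$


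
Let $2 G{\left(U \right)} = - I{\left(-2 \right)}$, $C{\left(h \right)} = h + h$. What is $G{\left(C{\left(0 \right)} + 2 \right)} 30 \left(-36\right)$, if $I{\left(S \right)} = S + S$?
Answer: $-2160$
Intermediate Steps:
$C{\left(h \right)} = 2 h$
$I{\left(S \right)} = 2 S$
$G{\left(U \right)} = 2$ ($G{\left(U \right)} = \frac{\left(-1\right) 2 \left(-2\right)}{2} = \frac{\left(-1\right) \left(-4\right)}{2} = \frac{1}{2} \cdot 4 = 2$)
$G{\left(C{\left(0 \right)} + 2 \right)} 30 \left(-36\right) = 2 \cdot 30 \left(-36\right) = 60 \left(-36\right) = -2160$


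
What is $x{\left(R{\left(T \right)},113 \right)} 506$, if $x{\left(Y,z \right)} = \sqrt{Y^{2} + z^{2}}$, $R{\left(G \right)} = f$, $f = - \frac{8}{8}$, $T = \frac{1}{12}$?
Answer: $506 \sqrt{12770} \approx 57180.0$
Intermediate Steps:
$T = \frac{1}{12} \approx 0.083333$
$f = -1$ ($f = \left(-8\right) \frac{1}{8} = -1$)
$R{\left(G \right)} = -1$
$x{\left(R{\left(T \right)},113 \right)} 506 = \sqrt{\left(-1\right)^{2} + 113^{2}} \cdot 506 = \sqrt{1 + 12769} \cdot 506 = \sqrt{12770} \cdot 506 = 506 \sqrt{12770}$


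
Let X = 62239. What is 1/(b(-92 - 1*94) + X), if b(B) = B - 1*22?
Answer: 1/62031 ≈ 1.6121e-5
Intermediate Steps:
b(B) = -22 + B (b(B) = B - 22 = -22 + B)
1/(b(-92 - 1*94) + X) = 1/((-22 + (-92 - 1*94)) + 62239) = 1/((-22 + (-92 - 94)) + 62239) = 1/((-22 - 186) + 62239) = 1/(-208 + 62239) = 1/62031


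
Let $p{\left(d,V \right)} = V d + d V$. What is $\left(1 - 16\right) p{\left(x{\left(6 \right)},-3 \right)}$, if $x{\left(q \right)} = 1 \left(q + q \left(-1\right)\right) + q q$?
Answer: $3240$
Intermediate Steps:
$x{\left(q \right)} = q^{2}$ ($x{\left(q \right)} = 1 \left(q - q\right) + q^{2} = 1 \cdot 0 + q^{2} = 0 + q^{2} = q^{2}$)
$p{\left(d,V \right)} = 2 V d$ ($p{\left(d,V \right)} = V d + V d = 2 V d$)
$\left(1 - 16\right) p{\left(x{\left(6 \right)},-3 \right)} = \left(1 - 16\right) 2 \left(-3\right) 6^{2} = - 15 \cdot 2 \left(-3\right) 36 = \left(-15\right) \left(-216\right) = 3240$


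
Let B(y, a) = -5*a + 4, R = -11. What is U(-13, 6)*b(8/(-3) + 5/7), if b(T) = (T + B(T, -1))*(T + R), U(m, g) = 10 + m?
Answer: 40256/147 ≈ 273.85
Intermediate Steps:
B(y, a) = 4 - 5*a
b(T) = (-11 + T)*(9 + T) (b(T) = (T + (4 - 5*(-1)))*(T - 11) = (T + (4 + 5))*(-11 + T) = (T + 9)*(-11 + T) = (9 + T)*(-11 + T) = (-11 + T)*(9 + T))
U(-13, 6)*b(8/(-3) + 5/7) = (10 - 13)*(-99 + (8/(-3) + 5/7)² - 2*(8/(-3) + 5/7)) = -3*(-99 + (8*(-⅓) + 5*(⅐))² - 2*(8*(-⅓) + 5*(⅐))) = -3*(-99 + (-8/3 + 5/7)² - 2*(-8/3 + 5/7)) = -3*(-99 + (-41/21)² - 2*(-41/21)) = -3*(-99 + 1681/441 + 82/21) = -3*(-40256/441) = 40256/147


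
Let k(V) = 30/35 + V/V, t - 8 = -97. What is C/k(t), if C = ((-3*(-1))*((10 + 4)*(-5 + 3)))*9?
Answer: -5292/13 ≈ -407.08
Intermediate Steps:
t = -89 (t = 8 - 97 = -89)
k(V) = 13/7 (k(V) = 30*(1/35) + 1 = 6/7 + 1 = 13/7)
C = -756 (C = (3*(14*(-2)))*9 = (3*(-28))*9 = -84*9 = -756)
C/k(t) = -756/13/7 = -756*7/13 = -5292/13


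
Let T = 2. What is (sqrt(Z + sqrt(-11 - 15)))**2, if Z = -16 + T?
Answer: -14 + I*sqrt(26) ≈ -14.0 + 5.099*I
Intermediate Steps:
Z = -14 (Z = -16 + 2 = -14)
(sqrt(Z + sqrt(-11 - 15)))**2 = (sqrt(-14 + sqrt(-11 - 15)))**2 = (sqrt(-14 + sqrt(-26)))**2 = (sqrt(-14 + I*sqrt(26)))**2 = -14 + I*sqrt(26)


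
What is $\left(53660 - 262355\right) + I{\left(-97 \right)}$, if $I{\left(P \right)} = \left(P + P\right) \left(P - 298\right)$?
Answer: $-132065$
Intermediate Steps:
$I{\left(P \right)} = 2 P \left(-298 + P\right)$
$\left(53660 - 262355\right) + I{\left(-97 \right)} = \left(53660 - 262355\right) + 2 \left(-97\right) \left(-298 - 97\right) = -208695 + 2 \left(-97\right) \left(-395\right) = -208695 + 76630 = -132065$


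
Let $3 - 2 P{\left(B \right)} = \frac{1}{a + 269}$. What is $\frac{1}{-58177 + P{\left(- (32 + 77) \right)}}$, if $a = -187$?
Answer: $- \frac{164}{9540783} \approx -1.7189 \cdot 10^{-5}$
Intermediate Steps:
$P{\left(B \right)} = \frac{245}{164}$ ($P{\left(B \right)} = \frac{3}{2} - \frac{1}{2 \left(-187 + 269\right)} = \frac{3}{2} - \frac{1}{2 \cdot 82} = \frac{3}{2} - \frac{1}{164} = \frac{245}{164}$)
$\frac{1}{-58177 + P{\left(- (32 + 77) \right)}} = \frac{1}{-58177 + \frac{245}{164}} = \frac{1}{- \frac{9540783}{164}} = - \frac{164}{9540783}$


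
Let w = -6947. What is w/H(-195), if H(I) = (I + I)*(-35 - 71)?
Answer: -6947/41340 ≈ -0.16805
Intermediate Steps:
H(I) = -212*I (H(I) = (2*I)*(-106) = -212*I)
w/H(-195) = -6947/((-212*(-195))) = -6947/41340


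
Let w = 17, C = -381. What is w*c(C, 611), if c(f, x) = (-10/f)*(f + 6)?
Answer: -21250/127 ≈ -167.32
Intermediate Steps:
c(f, x) = -10*(6 + f)/f (c(f, x) = (-10/f)*(6 + f) = -10*(6 + f)/f)
w*c(C, 611) = 17*(-10 - 60/(-381)) = 17*(-10 - 60*(-1/381)) = 17*(-10 + 20/127) = 17*(-1250/127) = -21250/127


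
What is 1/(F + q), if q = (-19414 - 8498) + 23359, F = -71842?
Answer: -1/76395 ≈ -1.3090e-5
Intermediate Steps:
q = -4553 (q = -27912 + 23359 = -4553)
1/(F + q) = 1/(-71842 - 4553) = 1/(-76395) = -1/76395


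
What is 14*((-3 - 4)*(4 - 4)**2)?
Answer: 0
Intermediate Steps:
14*((-3 - 4)*(4 - 4)**2) = 14*(-7*0**2) = 14*(-7*0) = 14*0 = 0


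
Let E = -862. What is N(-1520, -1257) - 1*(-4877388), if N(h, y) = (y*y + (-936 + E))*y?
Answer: -1978984119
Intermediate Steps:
N(h, y) = y*(-1798 + y**2) (N(h, y) = (y*y + (-936 - 862))*y = (y**2 - 1798)*y = (-1798 + y**2)*y = y*(-1798 + y**2))
N(-1520, -1257) - 1*(-4877388) = -1257*(-1798 + (-1257)**2) - 1*(-4877388) = -1257*(-1798 + 1580049) + 4877388 = -1257*1578251 + 4877388 = -1983861507 + 4877388 = -1978984119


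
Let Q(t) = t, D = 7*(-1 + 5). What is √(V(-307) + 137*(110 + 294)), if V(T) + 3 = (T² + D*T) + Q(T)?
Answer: √140691 ≈ 375.09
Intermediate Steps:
D = 28 (D = 7*4 = 28)
V(T) = -3 + T² + 29*T (V(T) = -3 + ((T² + 28*T) + T) = -3 + (T² + 29*T) = -3 + T² + 29*T)
√(V(-307) + 137*(110 + 294)) = √((-3 + (-307)² + 29*(-307)) + 137*(110 + 294)) = √((-3 + 94249 - 8903) + 137*404) = √(85343 + 55348) = √140691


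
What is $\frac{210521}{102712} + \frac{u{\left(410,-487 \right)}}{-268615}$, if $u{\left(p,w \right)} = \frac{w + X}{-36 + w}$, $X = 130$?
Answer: $\frac{29575141802861}{14429561569240} \approx 2.0496$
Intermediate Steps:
$u{\left(p,w \right)} = \frac{130 + w}{-36 + w}$ ($u{\left(p,w \right)} = \frac{w + 130}{-36 + w} = \frac{130 + w}{-36 + w}$)
$\frac{210521}{102712} + \frac{u{\left(410,-487 \right)}}{-268615} = \frac{210521}{102712} + \frac{\frac{1}{-36 - 487} \left(130 - 487\right)}{-268615} = 210521 \cdot \frac{1}{102712} + \frac{1}{-523} \left(-357\right) \left(- \frac{1}{268615}\right) = \frac{210521}{102712} + \left(- \frac{1}{523}\right) \left(-357\right) \left(- \frac{1}{268615}\right) = \frac{210521}{102712} + \frac{357}{523} \left(- \frac{1}{268615}\right) = \frac{210521}{102712} - \frac{357}{140485645} = \frac{29575141802861}{14429561569240}$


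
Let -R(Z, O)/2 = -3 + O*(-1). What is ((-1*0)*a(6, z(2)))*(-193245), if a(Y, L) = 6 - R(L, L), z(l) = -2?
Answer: 0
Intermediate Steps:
R(Z, O) = 6 + 2*O (R(Z, O) = -2*(-3 + O*(-1)) = -2*(-3 - O) = 6 + 2*O)
a(Y, L) = -2*L (a(Y, L) = 6 - (6 + 2*L) = 6 + (-6 - 2*L) = -2*L)
((-1*0)*a(6, z(2)))*(-193245) = ((-1*0)*(-2*(-2)))*(-193245) = (0*4)*(-193245) = 0*(-193245) = 0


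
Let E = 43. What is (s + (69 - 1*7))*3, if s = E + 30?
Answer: 405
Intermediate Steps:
s = 73 (s = 43 + 30 = 73)
(s + (69 - 1*7))*3 = (73 + (69 - 1*7))*3 = (73 + (69 - 7))*3 = (73 + 62)*3 = 135*3 = 405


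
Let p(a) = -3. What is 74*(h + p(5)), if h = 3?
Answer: 0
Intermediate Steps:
74*(h + p(5)) = 74*(3 - 3) = 74*0 = 0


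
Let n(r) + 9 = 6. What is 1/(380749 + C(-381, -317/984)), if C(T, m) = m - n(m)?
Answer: 984/374659651 ≈ 2.6264e-6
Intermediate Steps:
n(r) = -3 (n(r) = -9 + 6 = -3)
C(T, m) = 3 + m (C(T, m) = m - 1*(-3) = m + 3 = 3 + m)
1/(380749 + C(-381, -317/984)) = 1/(380749 + (3 - 317/984)) = 1/(380749 + 2635/984) = 1/(374659651/984) = 984/374659651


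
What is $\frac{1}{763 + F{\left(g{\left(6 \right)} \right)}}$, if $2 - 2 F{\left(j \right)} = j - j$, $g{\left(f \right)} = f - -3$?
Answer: $\frac{1}{764} \approx 0.0013089$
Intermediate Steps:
$g{\left(f \right)} = 3 + f$ ($g{\left(f \right)} = f + 3 = 3 + f$)
$F{\left(j \right)} = 1$ ($F{\left(j \right)} = 1 - \frac{j - j}{2} = 1 - 0 = 1 + 0 = 1$)
$\frac{1}{763 + F{\left(g{\left(6 \right)} \right)}} = \frac{1}{763 + 1} = \frac{1}{764}$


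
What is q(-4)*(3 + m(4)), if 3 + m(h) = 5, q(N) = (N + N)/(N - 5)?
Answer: 40/9 ≈ 4.4444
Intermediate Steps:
q(N) = 2*N/(-5 + N) (q(N) = (2*N)/(-5 + N) = 2*N/(-5 + N))
m(h) = 2 (m(h) = -3 + 5 = 2)
q(-4)*(3 + m(4)) = (2*(-4)/(-5 - 4))*(3 + 2) = (2*(-4)/(-9))*5 = (2*(-4)*(-⅑))*5 = (8/9)*5 = 40/9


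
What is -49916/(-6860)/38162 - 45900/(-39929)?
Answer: 3004553670991/2613266404070 ≈ 1.1497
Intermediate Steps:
-49916/(-6860)/38162 - 45900/(-39929) = -49916*(-1/6860)*(1/38162) - 45900*(-1/39929) = (12479/1715)*(1/38162) + 45900/39929 = 12479/65447830 + 45900/39929 = 3004553670991/2613266404070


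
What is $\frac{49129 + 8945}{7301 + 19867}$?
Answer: $\frac{9679}{4528} \approx 2.1376$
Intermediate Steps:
$\frac{49129 + 8945}{7301 + 19867} = \frac{58074}{27168} = 58074 \cdot \frac{1}{27168} = \frac{9679}{4528}$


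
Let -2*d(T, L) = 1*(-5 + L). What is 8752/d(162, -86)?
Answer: 17504/91 ≈ 192.35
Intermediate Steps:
d(T, L) = 5/2 - L/2 (d(T, L) = -(-5 + L)/2 = 5/2 - L/2)
8752/d(162, -86) = 8752/(5/2 - 1/2*(-86)) = 8752/(5/2 + 43) = 8752/(91/2) = 8752*(2/91) = 17504/91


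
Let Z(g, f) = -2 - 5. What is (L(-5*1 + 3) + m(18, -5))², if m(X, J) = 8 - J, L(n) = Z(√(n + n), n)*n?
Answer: 729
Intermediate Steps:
Z(g, f) = -7
L(n) = -7*n
(L(-5*1 + 3) + m(18, -5))² = (-7*(-5*1 + 3) + (8 - 1*(-5)))² = (-7*(-5 + 3) + (8 + 5))² = (-7*(-2) + 13)² = (14 + 13)² = 27² = 729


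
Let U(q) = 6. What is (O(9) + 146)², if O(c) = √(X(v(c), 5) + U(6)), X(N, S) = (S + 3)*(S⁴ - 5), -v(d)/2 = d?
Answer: (146 + √4966)² ≈ 46859.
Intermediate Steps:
v(d) = -2*d
X(N, S) = (-5 + S⁴)*(3 + S) (X(N, S) = (3 + S)*(-5 + S⁴) = (-5 + S⁴)*(3 + S))
O(c) = √4966 (O(c) = √((-15 + 5⁵ - 5*5 + 3*5⁴) + 6) = √((-15 + 3125 - 25 + 3*625) + 6) = √((-15 + 3125 - 25 + 1875) + 6) = √(4960 + 6) = √4966)
(O(9) + 146)² = (√4966 + 146)² = (146 + √4966)²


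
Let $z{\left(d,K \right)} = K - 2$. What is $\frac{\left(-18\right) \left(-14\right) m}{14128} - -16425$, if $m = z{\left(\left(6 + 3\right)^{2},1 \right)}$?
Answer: $\frac{58013037}{3532} \approx 16425.0$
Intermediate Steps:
$z{\left(d,K \right)} = -2 + K$
$m = -1$ ($m = -2 + 1 = -1$)
$\frac{\left(-18\right) \left(-14\right) m}{14128} - -16425 = \frac{\left(-18\right) \left(-14\right) \left(-1\right)}{14128} - -16425 = 252 \left(-1\right) \frac{1}{14128} + 16425 = \left(-252\right) \frac{1}{14128} + 16425 = - \frac{63}{3532} + 16425 = \frac{58013037}{3532}$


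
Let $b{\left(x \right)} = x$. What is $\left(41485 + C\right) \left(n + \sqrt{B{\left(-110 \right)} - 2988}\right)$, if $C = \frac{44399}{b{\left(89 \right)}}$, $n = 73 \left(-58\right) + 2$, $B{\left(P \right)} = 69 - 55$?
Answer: $- \frac{15813138848}{89} + \frac{3736564 i \sqrt{2974}}{89} \approx -1.7768 \cdot 10^{8} + 2.2896 \cdot 10^{6} i$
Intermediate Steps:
$B{\left(P \right)} = 14$
$n = -4232$ ($n = -4234 + 2 = -4232$)
$C = \frac{44399}{89} \approx 498.87$
$\left(41485 + C\right) \left(n + \sqrt{B{\left(-110 \right)} - 2988}\right) = \left(41485 + \frac{44399}{89}\right) \left(-4232 + \sqrt{14 - 2988}\right) = \frac{3736564 \left(-4232 + \sqrt{-2974}\right)}{89} = \frac{3736564 \left(-4232 + i \sqrt{2974}\right)}{89} = - \frac{15813138848}{89} + \frac{3736564 i \sqrt{2974}}{89}$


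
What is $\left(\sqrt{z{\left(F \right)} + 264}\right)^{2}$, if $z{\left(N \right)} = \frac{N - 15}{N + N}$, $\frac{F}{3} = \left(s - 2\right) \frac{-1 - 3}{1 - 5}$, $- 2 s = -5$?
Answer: $\frac{519}{2} \approx 259.5$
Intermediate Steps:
$s = \frac{5}{2}$ ($s = \left(- \frac{1}{2}\right) \left(-5\right) = \frac{5}{2} \approx 2.5$)
$F = \frac{3}{2}$ ($F = 3 \left(\frac{5}{2} - 2\right) \frac{-1 - 3}{1 - 5} = 3 \frac{\left(-4\right) \frac{1}{-4}}{2} = 3 \frac{\left(-4\right) \left(- \frac{1}{4}\right)}{2} = 3 \cdot \frac{1}{2} \cdot 1 = 3 \cdot \frac{1}{2} = \frac{3}{2} \approx 1.5$)
$z{\left(N \right)} = \frac{-15 + N}{2 N}$
$\left(\sqrt{z{\left(F \right)} + 264}\right)^{2} = \left(\sqrt{\frac{-15 + \frac{3}{2}}{2 \cdot \frac{3}{2}} + 264}\right)^{2} = \left(\sqrt{\frac{1}{2} \cdot \frac{2}{3} \left(- \frac{27}{2}\right) + 264}\right)^{2} = \left(\sqrt{- \frac{9}{2} + 264}\right)^{2} = \left(\sqrt{\frac{519}{2}}\right)^{2} = \left(\frac{\sqrt{1038}}{2}\right)^{2} = \frac{519}{2}$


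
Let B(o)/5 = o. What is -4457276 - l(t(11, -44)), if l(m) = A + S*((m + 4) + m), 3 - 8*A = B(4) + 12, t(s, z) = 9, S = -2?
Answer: -35657827/8 ≈ -4.4572e+6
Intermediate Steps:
B(o) = 5*o
A = -29/8 (A = 3/8 - (5*4 + 12)/8 = 3/8 - (20 + 12)/8 = 3/8 - 1/8*32 = 3/8 - 4 = -29/8 ≈ -3.6250)
l(m) = -93/8 - 4*m (l(m) = -29/8 - 2*((m + 4) + m) = -29/8 - 2*((4 + m) + m) = -29/8 - 2*(4 + 2*m) = -29/8 + (-8 - 4*m) = -93/8 - 4*m)
-4457276 - l(t(11, -44)) = -4457276 - (-93/8 - 4*9) = -4457276 - (-93/8 - 36) = -4457276 - 1*(-381/8) = -4457276 + 381/8 = -35657827/8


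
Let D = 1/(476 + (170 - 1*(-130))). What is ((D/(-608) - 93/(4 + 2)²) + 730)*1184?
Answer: 38095311185/44232 ≈ 8.6126e+5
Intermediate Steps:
D = 1/776 (D = 1/(476 + (170 + 130)) = 1/(476 + 300) = 1/776 ≈ 0.0012887)
((D/(-608) - 93/(4 + 2)²) + 730)*1184 = (((1/776)/(-608) - 93/(4 + 2)²) + 730)*1184 = (((1/776)*(-1/608) - 93/(6²)) + 730)*1184 = ((-1/471808 - 93/36) + 730)*1184 = ((-1/471808 - 93*1/36) + 730)*1184 = ((-1/471808 - 31/12) + 730)*1184 = (-3656515/1415424 + 730)*1184 = (1029603005/1415424)*1184 = 38095311185/44232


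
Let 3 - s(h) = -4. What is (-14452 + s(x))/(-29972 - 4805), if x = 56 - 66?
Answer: 14445/34777 ≈ 0.41536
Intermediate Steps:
x = -10
s(h) = 7 (s(h) = 3 - 1*(-4) = 3 + 4 = 7)
(-14452 + s(x))/(-29972 - 4805) = (-14452 + 7)/(-29972 - 4805) = -14445/(-34777) = -14445*(-1/34777) = 14445/34777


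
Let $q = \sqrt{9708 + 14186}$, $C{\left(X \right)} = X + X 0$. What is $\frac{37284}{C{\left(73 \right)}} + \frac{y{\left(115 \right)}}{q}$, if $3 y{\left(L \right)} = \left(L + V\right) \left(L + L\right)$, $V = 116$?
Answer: $\frac{37284}{73} + \frac{8855 \sqrt{23894}}{11947} \approx 625.31$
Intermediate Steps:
$C{\left(X \right)} = X$ ($C{\left(X \right)} = X + 0 = X$)
$y{\left(L \right)} = \frac{2 L \left(116 + L\right)}{3}$ ($y{\left(L \right)} = \frac{\left(L + 116\right) \left(L + L\right)}{3} = \frac{\left(116 + L\right) 2 L}{3} = \frac{2 L \left(116 + L\right)}{3}$)
$q = \sqrt{23894} \approx 154.58$
$\frac{37284}{C{\left(73 \right)}} + \frac{y{\left(115 \right)}}{q} = \frac{37284}{73} + \frac{\frac{2}{3} \cdot 115 \left(116 + 115\right)}{\sqrt{23894}} = 37284 \cdot \frac{1}{73} + \frac{2}{3} \cdot 115 \cdot 231 \frac{\sqrt{23894}}{23894} = \frac{37284}{73} + 17710 \frac{\sqrt{23894}}{23894} = \frac{37284}{73} + \frac{8855 \sqrt{23894}}{11947}$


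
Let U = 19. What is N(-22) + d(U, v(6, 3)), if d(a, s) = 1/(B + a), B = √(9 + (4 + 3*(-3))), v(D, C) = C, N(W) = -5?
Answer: -104/21 ≈ -4.9524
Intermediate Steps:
B = 2 (B = √(9 + (4 - 9)) = √(9 - 5) = √4 = 2)
d(a, s) = 1/(2 + a)
N(-22) + d(U, v(6, 3)) = -5 + 1/(2 + 19) = -5 + 1/21 = -104/21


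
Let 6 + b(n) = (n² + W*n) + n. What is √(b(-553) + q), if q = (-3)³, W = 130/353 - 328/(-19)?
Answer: 27*√18232516717/6707 ≈ 543.57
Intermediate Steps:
W = 118254/6707 (W = 130*(1/353) - 328*(-1/19) = 130/353 + 328/19 = 118254/6707 ≈ 17.631)
b(n) = -6 + n² + 124961*n/6707 (b(n) = -6 + ((n² + 118254*n/6707) + n) = -6 + (n² + 124961*n/6707) = -6 + n² + 124961*n/6707)
q = -27
√(b(-553) + q) = √((-6 + (-553)² + (124961/6707)*(-553)) - 27) = √((-6 + 305809 - 69103433/6707) - 27) = √(1981917288/6707 - 27) = √(1981736199/6707) = 27*√18232516717/6707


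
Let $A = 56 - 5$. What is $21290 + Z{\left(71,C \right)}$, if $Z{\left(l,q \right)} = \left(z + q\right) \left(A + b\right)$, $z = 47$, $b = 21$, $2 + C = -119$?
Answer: $15962$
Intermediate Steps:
$C = -121$ ($C = -2 - 119 = -121$)
$A = 51$ ($A = 56 - 5 = 51$)
$Z{\left(l,q \right)} = 3384 + 72 q$ ($Z{\left(l,q \right)} = \left(47 + q\right) \left(51 + 21\right) = \left(47 + q\right) 72 = 3384 + 72 q$)
$21290 + Z{\left(71,C \right)} = 21290 + \left(3384 + 72 \left(-121\right)\right) = 21290 + \left(3384 - 8712\right) = 21290 - 5328 = 15962$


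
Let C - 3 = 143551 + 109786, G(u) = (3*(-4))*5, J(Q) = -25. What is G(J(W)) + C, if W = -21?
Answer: 253280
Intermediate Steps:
G(u) = -60 (G(u) = -12*5 = -60)
C = 253340 (C = 3 + (143551 + 109786) = 3 + 253337 = 253340)
G(J(W)) + C = -60 + 253340 = 253280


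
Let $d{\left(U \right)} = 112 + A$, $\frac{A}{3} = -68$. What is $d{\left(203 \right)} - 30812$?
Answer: $-30904$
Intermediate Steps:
$A = -204$ ($A = 3 \left(-68\right) = -204$)
$d{\left(U \right)} = -92$ ($d{\left(U \right)} = 112 - 204 = -92$)
$d{\left(203 \right)} - 30812 = -92 - 30812 = -30904$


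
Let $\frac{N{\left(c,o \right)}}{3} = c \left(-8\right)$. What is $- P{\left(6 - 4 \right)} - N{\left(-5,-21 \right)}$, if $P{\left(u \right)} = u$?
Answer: $-122$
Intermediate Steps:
$N{\left(c,o \right)} = - 24 c$ ($N{\left(c,o \right)} = 3 c \left(-8\right) = 3 \left(- 8 c\right) = - 24 c$)
$- P{\left(6 - 4 \right)} - N{\left(-5,-21 \right)} = - (6 - 4) - \left(-24\right) \left(-5\right) = \left(-1\right) 2 - 120 = -2 - 120 = -122$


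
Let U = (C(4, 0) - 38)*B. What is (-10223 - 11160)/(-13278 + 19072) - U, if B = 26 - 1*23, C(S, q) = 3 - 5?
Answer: 673897/5794 ≈ 116.31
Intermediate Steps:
C(S, q) = -2
B = 3 (B = 26 - 23 = 3)
U = -120 (U = (-2 - 38)*3 = -40*3 = -120)
(-10223 - 11160)/(-13278 + 19072) - U = (-10223 - 11160)/(-13278 + 19072) - 1*(-120) = -21383/5794 + 120 = 673897/5794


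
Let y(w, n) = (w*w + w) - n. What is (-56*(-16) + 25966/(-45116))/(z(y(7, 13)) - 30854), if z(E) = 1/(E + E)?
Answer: -289518785/9976061199 ≈ -0.029021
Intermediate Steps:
y(w, n) = w + w² - n (y(w, n) = (w² + w) - n = (w + w²) - n = w + w² - n)
z(E) = 1/(2*E)
(-56*(-16) + 25966/(-45116))/(z(y(7, 13)) - 30854) = (-56*(-16) + 25966/(-45116))/(1/(2*(7 + 7² - 1*13)) - 30854) = (896 + 25966*(-1/45116))/(1/(2*(7 + 49 - 13)) - 30854) = (896 - 12983/22558)/((½)/43 - 30854) = 20198985/(22558*((½)*(1/43) - 30854)) = 20198985/(22558*(1/86 - 30854)) = 20198985/(22558*(-2653443/86)) = (20198985/22558)*(-86/2653443) = -289518785/9976061199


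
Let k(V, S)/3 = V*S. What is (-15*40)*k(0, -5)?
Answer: 0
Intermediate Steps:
k(V, S) = 3*S*V (k(V, S) = 3*(V*S) = 3*(S*V) = 3*S*V)
(-15*40)*k(0, -5) = (-15*40)*(3*(-5)*0) = -600*0 = 0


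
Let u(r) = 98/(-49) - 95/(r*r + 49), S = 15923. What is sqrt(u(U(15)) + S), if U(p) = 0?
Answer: sqrt(780034)/7 ≈ 126.17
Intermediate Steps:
u(r) = -2 - 95/(49 + r**2) (u(r) = 98*(-1/49) - 95/(r**2 + 49) = -2 - 95/(49 + r**2))
sqrt(u(U(15)) + S) = sqrt((-193 - 2*0**2)/(49 + 0**2) + 15923) = sqrt((-193 - 2*0)/(49 + 0) + 15923) = sqrt((-193 + 0)/49 + 15923) = sqrt((1/49)*(-193) + 15923) = sqrt(-193/49 + 15923) = sqrt(780034/49) = sqrt(780034)/7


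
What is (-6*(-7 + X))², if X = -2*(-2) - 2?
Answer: 900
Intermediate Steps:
X = 2 (X = 4 - 2 = 2)
(-6*(-7 + X))² = (-6*(-7 + 2))² = (-6*(-5))² = 30² = 900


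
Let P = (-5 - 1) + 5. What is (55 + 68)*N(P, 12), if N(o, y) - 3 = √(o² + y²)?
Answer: 369 + 123*√145 ≈ 1850.1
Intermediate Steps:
P = -1 (P = -6 + 5 = -1)
N(o, y) = 3 + √(o² + y²)
(55 + 68)*N(P, 12) = (55 + 68)*(3 + √((-1)² + 12²)) = 123*(3 + √(1 + 144)) = 123*(3 + √145) = 369 + 123*√145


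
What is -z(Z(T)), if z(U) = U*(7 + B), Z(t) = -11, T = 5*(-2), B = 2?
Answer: 99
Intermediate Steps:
T = -10
z(U) = 9*U (z(U) = U*(7 + 2) = U*9 = 9*U)
-z(Z(T)) = -9*(-11) = -1*(-99) = 99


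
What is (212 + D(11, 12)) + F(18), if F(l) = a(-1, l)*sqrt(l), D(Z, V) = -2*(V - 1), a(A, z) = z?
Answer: 190 + 54*sqrt(2) ≈ 266.37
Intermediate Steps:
D(Z, V) = 2 - 2*V (D(Z, V) = -2*(-1 + V) = 2 - 2*V)
F(l) = l**(3/2) (F(l) = l*sqrt(l) = l**(3/2))
(212 + D(11, 12)) + F(18) = (212 + (2 - 2*12)) + 18**(3/2) = (212 + (2 - 24)) + 54*sqrt(2) = (212 - 22) + 54*sqrt(2) = 190 + 54*sqrt(2)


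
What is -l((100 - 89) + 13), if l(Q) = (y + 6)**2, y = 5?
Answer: -121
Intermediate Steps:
l(Q) = 121 (l(Q) = (5 + 6)**2 = 11**2 = 121)
-l((100 - 89) + 13) = -1*121 = -121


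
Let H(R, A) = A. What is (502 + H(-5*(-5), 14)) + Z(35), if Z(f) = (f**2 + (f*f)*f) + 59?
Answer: 44675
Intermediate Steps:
Z(f) = 59 + f**2 + f**3 (Z(f) = (f**2 + f**2*f) + 59 = (f**2 + f**3) + 59 = 59 + f**2 + f**3)
(502 + H(-5*(-5), 14)) + Z(35) = (502 + 14) + (59 + 35**2 + 35**3) = 516 + (59 + 1225 + 42875) = 516 + 44159 = 44675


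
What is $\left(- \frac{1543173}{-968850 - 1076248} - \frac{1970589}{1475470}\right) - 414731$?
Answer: $- \frac{312861140109091568}{754370186515} \approx -4.1473 \cdot 10^{5}$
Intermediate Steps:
$\left(- \frac{1543173}{-968850 - 1076248} - \frac{1970589}{1475470}\right) - 414731 = \left(- \frac{1543173}{-2045098} - \frac{1970589}{1475470}\right) - 414731 = \left(\left(-1543173\right) \left(- \frac{1}{2045098}\right) - \frac{1970589}{1475470}\right) - 414731 = \left(\frac{1543173}{2045098} - \frac{1970589}{1475470}\right) - 414731 = - \frac{438285539103}{754370186515} - 414731 = - \frac{312861140109091568}{754370186515}$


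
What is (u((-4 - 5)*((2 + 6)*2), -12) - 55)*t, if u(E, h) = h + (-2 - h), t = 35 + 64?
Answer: -5643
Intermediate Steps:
t = 99
u(E, h) = -2
(u((-4 - 5)*((2 + 6)*2), -12) - 55)*t = (-2 - 55)*99 = -57*99 = -5643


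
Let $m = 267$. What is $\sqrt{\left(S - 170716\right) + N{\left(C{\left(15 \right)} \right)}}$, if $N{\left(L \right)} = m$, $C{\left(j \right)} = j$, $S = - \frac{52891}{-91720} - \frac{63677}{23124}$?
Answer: $\frac{i \sqrt{11980475191121538570270}}{265116660} \approx 412.86 i$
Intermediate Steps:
$S = - \frac{1154350739}{530233320}$ ($S = \left(-52891\right) \left(- \frac{1}{91720}\right) - \frac{63677}{23124} = \frac{52891}{91720} - \frac{63677}{23124} = - \frac{1154350739}{530233320} \approx -2.1771$)
$N{\left(L \right)} = 267$
$\sqrt{\left(S - 170716\right) + N{\left(C{\left(15 \right)} \right)}} = \sqrt{\left(- \frac{1154350739}{530233320} - 170716\right) + 267} = \sqrt{- \frac{90520465807859}{530233320} + 267} = \sqrt{- \frac{90378893511419}{530233320}} = \frac{i \sqrt{11980475191121538570270}}{265116660}$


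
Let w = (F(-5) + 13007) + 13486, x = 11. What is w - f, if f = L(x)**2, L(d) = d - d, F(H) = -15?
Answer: 26478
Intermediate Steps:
L(d) = 0
f = 0 (f = 0**2 = 0)
w = 26478 (w = (-15 + 13007) + 13486 = 12992 + 13486 = 26478)
w - f = 26478 - 1*0 = 26478 + 0 = 26478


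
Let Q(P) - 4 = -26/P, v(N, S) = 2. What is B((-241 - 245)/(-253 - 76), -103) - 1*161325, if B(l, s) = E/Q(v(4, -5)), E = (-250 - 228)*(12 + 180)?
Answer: -453383/3 ≈ -1.5113e+5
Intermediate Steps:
E = -91776 (E = -478*192 = -91776)
Q(P) = 4 - 26/P
B(l, s) = 30592/3 (B(l, s) = -91776/(4 - 26/2) = -91776/(4 - 26*½) = -91776/(4 - 13) = -91776/(-9) = -91776*(-⅑) = 30592/3)
B((-241 - 245)/(-253 - 76), -103) - 1*161325 = 30592/3 - 1*161325 = 30592/3 - 161325 = -453383/3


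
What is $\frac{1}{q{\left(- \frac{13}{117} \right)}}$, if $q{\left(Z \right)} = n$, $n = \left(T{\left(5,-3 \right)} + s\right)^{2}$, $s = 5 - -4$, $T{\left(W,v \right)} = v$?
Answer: $\frac{1}{36} \approx 0.027778$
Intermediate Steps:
$s = 9$ ($s = 5 + 4 = 9$)
$n = 36$ ($n = \left(-3 + 9\right)^{2} = 6^{2} = 36$)
$q{\left(Z \right)} = 36$
$\frac{1}{q{\left(- \frac{13}{117} \right)}} = \frac{1}{36}$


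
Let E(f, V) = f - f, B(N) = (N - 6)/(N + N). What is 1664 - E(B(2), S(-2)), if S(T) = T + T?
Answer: 1664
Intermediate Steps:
S(T) = 2*T
B(N) = (-6 + N)/(2*N) (B(N) = (-6 + N)/((2*N)) = (-6 + N)*(1/(2*N)) = (-6 + N)/(2*N))
E(f, V) = 0
1664 - E(B(2), S(-2)) = 1664 - 1*0 = 1664 + 0 = 1664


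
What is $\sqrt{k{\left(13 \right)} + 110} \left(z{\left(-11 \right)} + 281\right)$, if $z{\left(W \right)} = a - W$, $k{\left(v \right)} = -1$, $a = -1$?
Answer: $291 \sqrt{109} \approx 3038.1$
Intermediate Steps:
$z{\left(W \right)} = -1 - W$
$\sqrt{k{\left(13 \right)} + 110} \left(z{\left(-11 \right)} + 281\right) = \sqrt{-1 + 110} \left(\left(-1 - -11\right) + 281\right) = \sqrt{109} \left(\left(-1 + 11\right) + 281\right) = \sqrt{109} \left(10 + 281\right) = \sqrt{109} \cdot 291 = 291 \sqrt{109}$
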